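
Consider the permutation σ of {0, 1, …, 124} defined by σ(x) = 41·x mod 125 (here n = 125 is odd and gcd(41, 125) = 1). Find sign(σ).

+1

Start at x=116: 116 → 6 → 121 → 86 → 26 → 66 → 81 → … (one orbit).
13 cycles of lengths [25, 25, 25, 25, 5, 5, 5, 5, 1, 1, 1, 1, 1].
125 − 13 = 112 transpositions; sign(π) = (−1)^112 = +1.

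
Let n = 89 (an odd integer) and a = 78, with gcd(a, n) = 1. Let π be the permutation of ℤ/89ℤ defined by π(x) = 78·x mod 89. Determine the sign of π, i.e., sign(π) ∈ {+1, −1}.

+1

Start at x=8: 8 → 1 → 78 → 32 → 4 → 45 → 39 → … (one orbit).
9 cycles of lengths [11, 11, 11, 11, 11, 11, 11, 11, 1].
With 9 cycles on 89 points, sign = (−1)^{89−9} = +1.
Zolotarev: (78|89) = +1, matching the cycle-count sign.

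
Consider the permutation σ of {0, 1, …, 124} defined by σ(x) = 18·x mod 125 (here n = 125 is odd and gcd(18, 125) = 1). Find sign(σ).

-1

Trace 24: π^k(24) = [24, 57, 26, 93, 49, 7, 1] for k=0..6.
The orbit structure of x ↦ 18x mod 125: 12 orbits of sizes [20, 20, 20, 20, 20, 4, 4, 4, 4, 4, 4, 1].
sign(π) = (−1)^{n − #cycles} = (−1)^{125−12} = (−1)^113 = -1.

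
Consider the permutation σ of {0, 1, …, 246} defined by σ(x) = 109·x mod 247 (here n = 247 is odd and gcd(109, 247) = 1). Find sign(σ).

+1

Start at x=66: 66 → 31 → 168 → 34 → 1 → 109 → 25 → … (one orbit).
π_109 has 11 disjoint cycles with lengths [36, 36, 36, 36, 36, 36, 18, 4, 4, 4, 1] on {0,…,246}.
247 − 11 = 236 transpositions; sign(π) = (−1)^236 = +1.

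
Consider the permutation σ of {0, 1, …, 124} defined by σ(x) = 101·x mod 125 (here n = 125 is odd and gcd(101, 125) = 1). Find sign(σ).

Trace 1: π^k(1) = [1, 101, 76, 51, 26] for k=0..4.
Decompose π into cycles: lengths [5, 5, 5, 5, 5, 5, 5, 5, 5, 5, 5, 5, 5, 5, 5, 5, 5, 5, 5, 5, 1, 1, 1, 1, 1, 1, 1, 1, 1, 1, 1, 1, 1, 1, 1, 1, 1, 1, 1, 1, 1, 1, 1, 1, 1] (45 cycles, including the fixed point 0).
n − c = 125 − 45 = 80; sign = (−1)^80 = +1.

+1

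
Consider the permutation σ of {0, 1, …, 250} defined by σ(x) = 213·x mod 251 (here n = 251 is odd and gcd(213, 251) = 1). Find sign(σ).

-1

Orbit of 129 under x↦213x: [129, 118, 34, 214, 151, 35, 176]… (length divides ord_251(213)).
2 cycles of lengths [250, 1].
sign(π) = (−1)^{n − #cycles} = (−1)^{251−2} = (−1)^249 = -1.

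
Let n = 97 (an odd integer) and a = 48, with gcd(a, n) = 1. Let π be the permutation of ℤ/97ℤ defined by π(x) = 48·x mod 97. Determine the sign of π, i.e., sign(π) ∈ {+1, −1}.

+1

Start at x=4: 4 → 95 → 1 → 48 → 73 → 12 → 91 → … (one orbit).
The orbit structure of x ↦ 48x mod 97: 3 orbits of sizes [48, 48, 1].
97 − 3 = 94 transpositions; sign(π) = (−1)^94 = +1.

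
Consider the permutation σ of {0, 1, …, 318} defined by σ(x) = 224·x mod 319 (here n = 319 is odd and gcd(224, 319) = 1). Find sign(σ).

Orbit of 234 under x↦224x: [234, 100, 70, 49, 130, 91, 287]… (length divides ord_319(224)).
6 cycles of lengths [140, 140, 28, 5, 5, 1].
sign(π) = (−1)^{n − #cycles} = (−1)^{319−6} = (−1)^313 = -1.
Check: (224/319) = -1 by Zolotarev.

-1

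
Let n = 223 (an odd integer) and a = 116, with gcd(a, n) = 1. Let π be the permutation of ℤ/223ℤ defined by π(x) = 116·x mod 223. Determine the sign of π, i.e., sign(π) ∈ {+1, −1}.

Start at x=169: 169 → 203 → 133 → 41 → 73 → 217 → 196 → … (one orbit).
3 cycles of lengths [111, 111, 1].
223 − 3 = 220 transpositions; sign(π) = (−1)^220 = +1.
(116|223)_J = +1 (Zolotarev's lemma cross-check).

+1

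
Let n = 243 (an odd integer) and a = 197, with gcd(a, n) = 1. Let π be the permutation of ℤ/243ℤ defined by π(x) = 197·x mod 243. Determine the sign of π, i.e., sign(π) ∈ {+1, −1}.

-1

Orbit of 242 under x↦197x: [242, 46, 71, 136, 62, 64, 215]… (length divides ord_243(197)).
Cycle lengths of π_197 on ℤ/243ℤ: [54, 54, 54, 18, 18, 18, 6, 6, 6, 2, 2, 2, 2, 1]; 14 cycles in total.
sign(π) = (−1)^{n − #cycles} = (−1)^{243−14} = (−1)^229 = -1.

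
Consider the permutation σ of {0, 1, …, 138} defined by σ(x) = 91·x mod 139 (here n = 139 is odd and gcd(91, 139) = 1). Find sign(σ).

Trace 131: π^k(131) = [131, 106, 55, 1, 91, 80, 52] for k=0..6.
Decompose π into cycles: lengths [23, 23, 23, 23, 23, 23, 1] (7 cycles, including the fixed point 0).
With 7 cycles on 139 points, sign = (−1)^{139−7} = +1.

+1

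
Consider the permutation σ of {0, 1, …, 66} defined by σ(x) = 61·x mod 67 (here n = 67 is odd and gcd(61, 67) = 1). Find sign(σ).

Orbit of 40 under x↦61x: [40, 28, 33, 3, 49, 41, 22]… (length divides ord_67(61)).
2 cycles of lengths [66, 1].
67 − 2 = 65 transpositions; sign(π) = (−1)^65 = -1.

-1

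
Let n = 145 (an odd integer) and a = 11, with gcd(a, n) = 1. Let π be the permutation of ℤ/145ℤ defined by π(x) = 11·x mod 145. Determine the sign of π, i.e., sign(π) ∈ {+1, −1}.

-1

Start at x=81: 81 → 21 → 86 → 76 → 111 → 61 → 91 → … (one orbit).
Cycle type of π: 28×5 + 1×5; total 10 cycles.
n − c = 145 − 10 = 135; sign = (−1)^135 = -1.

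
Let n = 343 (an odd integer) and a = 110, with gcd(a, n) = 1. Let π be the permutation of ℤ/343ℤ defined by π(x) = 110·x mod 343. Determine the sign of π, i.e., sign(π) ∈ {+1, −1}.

-1

Trace 318: π^k(318) = [318, 337, 26, 116, 69, 44, 38] for k=0..6.
Cycle type of π: 294 + 42 + 6 + 1; total 4 cycles.
n − c = 343 − 4 = 339; sign = (−1)^339 = -1.
(110|343)_J = -1 (Zolotarev's lemma cross-check).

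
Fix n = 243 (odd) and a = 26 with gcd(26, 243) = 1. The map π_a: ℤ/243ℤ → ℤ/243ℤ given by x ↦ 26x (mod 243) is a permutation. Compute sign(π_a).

-1

Orbit of 55 under x↦26x: [55, 215, 1, 26, 190, 80, 136]… (length divides ord_243(26)).
The orbit structure of x ↦ 26x mod 243: 32 orbits of sizes [18, 18, 18, 18, 18, 18, 18, 18, 18, 6, 6, 6, 6, 6, 6, 6, 6, 6, 2, 2, 2, 2, 2, 2, 2, 2, 2, 2, 2, 2, 2, 1].
With 32 cycles on 243 points, sign = (−1)^{243−32} = -1.
Zolotarev: (26|243) = -1, matching the cycle-count sign.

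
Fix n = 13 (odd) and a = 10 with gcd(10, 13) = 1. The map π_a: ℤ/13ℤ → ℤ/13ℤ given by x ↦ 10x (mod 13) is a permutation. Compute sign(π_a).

+1

Orbit of 10 under x↦10x: [10, 9, 12, 3, 4, 1]… (length divides ord_13(10)).
π_10 has 3 disjoint cycles with lengths [6, 6, 1] on {0,…,12}.
n − c = 13 − 3 = 10; sign = (−1)^10 = +1.
The Jacobi symbol (10|13) = +1 (Zolotarev) agrees.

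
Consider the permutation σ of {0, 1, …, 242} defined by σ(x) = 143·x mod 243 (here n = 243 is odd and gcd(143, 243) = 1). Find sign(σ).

Orbit of 143 under x↦143x: [143, 37, 188, 154, 152, 109, 35]… (length divides ord_243(143)).
14 cycles of lengths [54, 54, 54, 18, 18, 18, 6, 6, 6, 2, 2, 2, 2, 1].
sign(π) = (−1)^{n − #cycles} = (−1)^{243−14} = (−1)^229 = -1.
Zolotarev: (143|243) = -1, matching the cycle-count sign.

-1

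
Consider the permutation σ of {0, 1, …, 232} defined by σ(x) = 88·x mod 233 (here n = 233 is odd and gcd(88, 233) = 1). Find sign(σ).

Start at x=83: 83 → 81 → 138 → 28 → 134 → 142 → 147 → … (one orbit).
π_88 has 2 disjoint cycles with lengths [232, 1] on {0,…,232}.
sign(π) = (−1)^{n − #cycles} = (−1)^{233−2} = (−1)^231 = -1.

-1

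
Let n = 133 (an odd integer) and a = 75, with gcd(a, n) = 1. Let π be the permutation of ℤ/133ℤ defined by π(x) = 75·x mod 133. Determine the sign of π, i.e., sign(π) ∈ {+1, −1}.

Trace 75: π^k(75) = [75, 39, 132, 58, 94, 1] for k=0..5.
The orbit structure of x ↦ 75x mod 133: 29 orbits of sizes [6, 6, 6, 6, 6, 6, 6, 6, 6, 6, 6, 6, 6, 6, 6, 6, 6, 6, 6, 2, 2, 2, 2, 2, 2, 2, 2, 2, 1].
n − c = 133 − 29 = 104; sign = (−1)^104 = +1.
Zolotarev: (75|133) = +1, matching the cycle-count sign.

+1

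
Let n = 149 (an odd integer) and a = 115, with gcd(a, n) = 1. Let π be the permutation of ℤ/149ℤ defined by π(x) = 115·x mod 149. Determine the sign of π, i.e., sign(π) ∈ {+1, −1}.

-1

Orbit of 144 under x↦115x: [144, 21, 31, 138, 76, 98, 95]… (length divides ord_149(115)).
Cycle lengths of π_115 on ℤ/149ℤ: [148, 1]; 2 cycles in total.
Σ(ℓ_i−1) = 149−2 = 147; sign = (−1)^147 = -1.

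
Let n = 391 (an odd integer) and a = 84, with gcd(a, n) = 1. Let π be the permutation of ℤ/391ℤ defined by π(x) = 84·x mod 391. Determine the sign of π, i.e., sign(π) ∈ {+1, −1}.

Orbit of 356 under x↦84x: [356, 188, 152, 256, 390, 307, 373]… (length divides ord_391(84)).
Cycle lengths of π_84 on ℤ/391ℤ: [22, 22, 22, 22, 22, 22, 22, 22, 22, 22, 22, 22, 22, 22, 22, 22, 22, 2, 2, 2, 2, 2, 2, 2, 2, 1]; 26 cycles in total.
26 cycles on 391: each ℓ→(−1)^(ℓ−1), product (−1)^365 = -1.
(84|391)_J = -1 (Zolotarev's lemma cross-check).

-1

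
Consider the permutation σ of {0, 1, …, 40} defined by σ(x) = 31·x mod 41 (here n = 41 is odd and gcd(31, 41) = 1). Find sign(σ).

+1

Trace 40: π^k(40) = [40, 10, 23, 16, 4, 1, 31] for k=0..6.
The orbit structure of x ↦ 31x mod 41: 5 orbits of sizes [10, 10, 10, 10, 1].
Σ(ℓ_i−1) = 41−5 = 36; sign = (−1)^36 = +1.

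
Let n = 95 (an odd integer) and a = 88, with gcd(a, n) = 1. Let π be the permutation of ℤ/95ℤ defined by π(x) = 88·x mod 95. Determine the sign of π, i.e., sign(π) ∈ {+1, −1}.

Start at x=26: 26 → 8 → 39 → 12 → 11 → 18 → 64 → … (one orbit).
11 cycles of lengths [12, 12, 12, 12, 12, 12, 6, 6, 6, 4, 1].
sign(π) = (−1)^{n − #cycles} = (−1)^{95−11} = (−1)^84 = +1.
Via Zolotarev, sign(π_{88}) = (88|95) = +1.

+1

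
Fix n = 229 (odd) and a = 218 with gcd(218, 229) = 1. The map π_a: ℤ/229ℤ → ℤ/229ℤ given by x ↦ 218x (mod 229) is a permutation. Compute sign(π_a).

Trace 225: π^k(225) = [225, 44, 203, 57, 60, 27, 161] for k=0..6.
Cycle lengths of π_218 on ℤ/229ℤ: [19, 19, 19, 19, 19, 19, 19, 19, 19, 19, 19, 19, 1]; 13 cycles in total.
sign(π) = (−1)^{n − #cycles} = (−1)^{229−13} = (−1)^216 = +1.
Check: (218/229) = +1 by Zolotarev.

+1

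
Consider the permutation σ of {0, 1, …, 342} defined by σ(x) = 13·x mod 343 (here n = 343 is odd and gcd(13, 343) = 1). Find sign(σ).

-1

Trace 265: π^k(265) = [265, 15, 195, 134, 27, 8, 104] for k=0..6.
π_13 has 10 disjoint cycles with lengths [98, 98, 98, 14, 14, 14, 2, 2, 2, 1] on {0,…,342}.
n − c = 343 − 10 = 333; sign = (−1)^333 = -1.
The Jacobi symbol (13|343) = -1 (Zolotarev) agrees.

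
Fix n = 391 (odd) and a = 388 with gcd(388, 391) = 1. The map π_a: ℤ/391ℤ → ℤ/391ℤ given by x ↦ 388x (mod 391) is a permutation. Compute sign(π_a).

Orbit of 235 under x↦388x: [235, 77, 160, 302, 267, 372, 57]… (length divides ord_391(388)).
Decompose π into cycles: lengths [176, 176, 22, 16, 1] (5 cycles, including the fixed point 0).
With 5 cycles on 391 points, sign = (−1)^{391−5} = +1.
The Jacobi symbol (388|391) = +1 (Zolotarev) agrees.

+1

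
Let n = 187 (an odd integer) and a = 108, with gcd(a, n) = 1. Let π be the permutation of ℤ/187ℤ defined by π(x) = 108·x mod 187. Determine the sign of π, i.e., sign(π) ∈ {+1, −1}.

-1

Start at x=157: 157 → 126 → 144 → 31 → 169 → 113 → 49 → … (one orbit).
π_108 has 6 disjoint cycles with lengths [80, 80, 16, 5, 5, 1] on {0,…,186}.
With 6 cycles on 187 points, sign = (−1)^{187−6} = -1.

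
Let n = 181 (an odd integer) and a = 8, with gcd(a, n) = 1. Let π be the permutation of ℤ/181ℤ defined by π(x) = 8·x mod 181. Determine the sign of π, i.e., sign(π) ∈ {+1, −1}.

-1

Start at x=36: 36 → 107 → 132 → 151 → 122 → 71 → 25 → … (one orbit).
4 cycles of lengths [60, 60, 60, 1].
sign(π) = (−1)^{n − #cycles} = (−1)^{181−4} = (−1)^177 = -1.
Via Zolotarev, sign(π_{8}) = (8|181) = -1.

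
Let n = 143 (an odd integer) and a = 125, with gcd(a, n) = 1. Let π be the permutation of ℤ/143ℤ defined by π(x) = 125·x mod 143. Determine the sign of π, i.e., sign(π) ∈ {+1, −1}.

-1

Trace 14: π^k(14) = [14, 34, 103, 5, 53, 47, 12] for k=0..6.
Cycle lengths of π_125 on ℤ/143ℤ: [20, 20, 20, 20, 20, 20, 5, 5, 4, 4, 4, 1]; 12 cycles in total.
With 12 cycles on 143 points, sign = (−1)^{143−12} = -1.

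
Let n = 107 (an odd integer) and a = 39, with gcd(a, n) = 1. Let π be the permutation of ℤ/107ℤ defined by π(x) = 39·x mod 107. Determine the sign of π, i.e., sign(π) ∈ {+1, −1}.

+1

Start at x=13: 13 → 79 → 85 → 105 → 29 → 61 → 25 → … (one orbit).
Cycle lengths of π_39 on ℤ/107ℤ: [53, 53, 1]; 3 cycles in total.
Σ(ℓ_i−1) = 107−3 = 104; sign = (−1)^104 = +1.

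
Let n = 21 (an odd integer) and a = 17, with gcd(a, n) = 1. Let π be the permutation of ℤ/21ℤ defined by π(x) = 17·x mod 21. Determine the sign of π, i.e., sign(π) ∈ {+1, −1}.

Start at x=20: 20 → 4 → 5 → 1 → 17 → 16 → 20 (one orbit).
Decompose π into cycles: lengths [6, 6, 6, 2, 1] (5 cycles, including the fixed point 0).
Σ(ℓ_i−1) = 21−5 = 16; sign = (−1)^16 = +1.
Via Zolotarev, sign(π_{17}) = (17|21) = +1.

+1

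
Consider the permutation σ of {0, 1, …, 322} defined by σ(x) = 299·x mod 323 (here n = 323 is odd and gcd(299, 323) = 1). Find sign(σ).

Trace 36: π^k(36) = [36, 105, 64, 79, 42, 284, 290] for k=0..6.
Cycle lengths of π_299 on ℤ/323ℤ: [144, 144, 18, 16, 1]; 5 cycles in total.
sign(π) = (−1)^{n − #cycles} = (−1)^{323−5} = (−1)^318 = +1.
Zolotarev: (299|323) = +1, matching the cycle-count sign.

+1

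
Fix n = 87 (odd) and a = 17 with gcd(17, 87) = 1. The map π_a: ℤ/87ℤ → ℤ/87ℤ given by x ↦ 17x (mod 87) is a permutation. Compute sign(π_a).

+1

Orbit of 28 under x↦17x: [28, 41, 1, 17]… (length divides ord_87(17)).
23 cycles of lengths [4, 4, 4, 4, 4, 4, 4, 4, 4, 4, 4, 4, 4, 4, 4, 4, 4, 4, 4, 4, 4, 2, 1].
87 − 23 = 64 transpositions; sign(π) = (−1)^64 = +1.
(17|87)_J = +1 (Zolotarev's lemma cross-check).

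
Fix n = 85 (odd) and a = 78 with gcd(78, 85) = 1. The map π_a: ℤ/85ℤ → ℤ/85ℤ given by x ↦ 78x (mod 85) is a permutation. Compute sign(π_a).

Orbit of 81 under x↦78x: [81, 28, 59, 12, 1, 78, 49]… (length divides ord_85(78)).
The orbit structure of x ↦ 78x mod 85: 7 orbits of sizes [16, 16, 16, 16, 16, 4, 1].
85 − 7 = 78 transpositions; sign(π) = (−1)^78 = +1.

+1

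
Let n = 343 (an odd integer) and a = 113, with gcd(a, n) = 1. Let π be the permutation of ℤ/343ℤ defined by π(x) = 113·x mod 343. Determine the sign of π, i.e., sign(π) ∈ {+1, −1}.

Start at x=134: 134 → 50 → 162 → 127 → 288 → 302 → 169 → … (one orbit).
The orbit structure of x ↦ 113x mod 343: 19 orbits of sizes [49, 49, 49, 49, 49, 49, 7, 7, 7, 7, 7, 7, 1, 1, 1, 1, 1, 1, 1].
343 − 19 = 324 transpositions; sign(π) = (−1)^324 = +1.

+1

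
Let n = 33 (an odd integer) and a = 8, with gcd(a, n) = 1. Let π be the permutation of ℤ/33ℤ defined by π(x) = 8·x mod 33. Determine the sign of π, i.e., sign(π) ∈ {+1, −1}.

+1

Orbit of 4 under x↦8x: [4, 32, 25, 2, 16, 29, 1]… (length divides ord_33(8)).
π_8 has 5 disjoint cycles with lengths [10, 10, 10, 2, 1] on {0,…,32}.
33 − 5 = 28 transpositions; sign(π) = (−1)^28 = +1.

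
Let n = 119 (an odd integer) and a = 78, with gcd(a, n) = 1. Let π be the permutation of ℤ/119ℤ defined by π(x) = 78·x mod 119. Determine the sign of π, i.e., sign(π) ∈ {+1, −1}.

-1

Orbit of 64 under x↦78x: [64, 113, 8, 29, 1, 78, 15]… (length divides ord_119(78)).
Cycle lengths of π_78 on ℤ/119ℤ: [16, 16, 16, 16, 16, 16, 16, 1, 1, 1, 1, 1, 1, 1]; 14 cycles in total.
With 14 cycles on 119 points, sign = (−1)^{119−14} = -1.
Via Zolotarev, sign(π_{78}) = (78|119) = -1.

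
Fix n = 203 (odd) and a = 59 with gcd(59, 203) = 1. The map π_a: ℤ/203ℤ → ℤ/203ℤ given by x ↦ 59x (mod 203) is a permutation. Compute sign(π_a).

Orbit of 30 under x↦59x: [30, 146, 88, 117, 1, 59]… (length divides ord_203(59)).
Cycle type of π: 6×29 + 1×29; total 58 cycles.
58 cycles on 203: each ℓ→(−1)^(ℓ−1), product (−1)^145 = -1.

-1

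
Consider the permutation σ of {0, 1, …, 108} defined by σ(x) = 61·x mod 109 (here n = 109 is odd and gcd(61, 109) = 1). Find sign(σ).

Start at x=63: 63 → 28 → 73 → 93 → 5 → 87 → 75 → … (one orbit).
3 cycles of lengths [54, 54, 1].
With 3 cycles on 109 points, sign = (−1)^{109−3} = +1.

+1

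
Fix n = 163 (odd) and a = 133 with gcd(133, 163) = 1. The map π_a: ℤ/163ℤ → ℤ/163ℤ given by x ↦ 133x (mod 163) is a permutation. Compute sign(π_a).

+1

Orbit of 140 under x↦133x: [140, 38, 1, 133, 85, 58, 53]… (length divides ord_163(133)).
Decompose π into cycles: lengths [9, 9, 9, 9, 9, 9, 9, 9, 9, 9, 9, 9, 9, 9, 9, 9, 9, 9, 1] (19 cycles, including the fixed point 0).
19 cycles on 163: each ℓ→(−1)^(ℓ−1), product (−1)^144 = +1.
(133|163)_J = +1 (Zolotarev's lemma cross-check).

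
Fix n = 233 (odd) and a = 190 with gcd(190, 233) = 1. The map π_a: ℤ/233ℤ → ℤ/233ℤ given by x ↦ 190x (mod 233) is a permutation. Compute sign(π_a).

-1

Start at x=211: 211 → 14 → 97 → 23 → 176 → 121 → 156 → … (one orbit).
π_190 has 2 disjoint cycles with lengths [232, 1] on {0,…,232}.
sign(π) = (−1)^{n − #cycles} = (−1)^{233−2} = (−1)^231 = -1.
Via Zolotarev, sign(π_{190}) = (190|233) = -1.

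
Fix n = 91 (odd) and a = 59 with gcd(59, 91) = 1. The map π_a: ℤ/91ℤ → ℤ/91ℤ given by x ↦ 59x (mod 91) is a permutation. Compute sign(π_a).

Trace 34: π^k(34) = [34, 4, 54, 1, 59, 23, 83] for k=0..6.
π_59 has 9 disjoint cycles with lengths [12, 12, 12, 12, 12, 12, 12, 6, 1] on {0,…,90}.
9 cycles on 91: each ℓ→(−1)^(ℓ−1), product (−1)^82 = +1.

+1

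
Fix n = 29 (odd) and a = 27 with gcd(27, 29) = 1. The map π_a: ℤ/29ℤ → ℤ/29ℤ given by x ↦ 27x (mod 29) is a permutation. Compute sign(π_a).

-1

Trace 15: π^k(15) = [15, 28, 2, 25, 8, 13, 3] for k=0..6.
The orbit structure of x ↦ 27x mod 29: 2 orbits of sizes [28, 1].
With 2 cycles on 29 points, sign = (−1)^{29−2} = -1.
Check: (27/29) = -1 by Zolotarev.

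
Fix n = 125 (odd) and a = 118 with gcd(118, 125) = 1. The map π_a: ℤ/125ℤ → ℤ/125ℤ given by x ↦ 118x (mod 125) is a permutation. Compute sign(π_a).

-1

Trace 76: π^k(76) = [76, 93, 99, 57, 101, 43, 74] for k=0..6.
The orbit structure of x ↦ 118x mod 125: 12 orbits of sizes [20, 20, 20, 20, 20, 4, 4, 4, 4, 4, 4, 1].
Σ(ℓ_i−1) = 125−12 = 113; sign = (−1)^113 = -1.
Zolotarev: (118|125) = -1, matching the cycle-count sign.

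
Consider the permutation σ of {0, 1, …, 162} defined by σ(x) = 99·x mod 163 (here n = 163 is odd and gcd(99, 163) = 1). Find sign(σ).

-1

Orbit of 8 under x↦99x: [8, 140, 5, 6, 105, 126, 86]… (length divides ord_163(99)).
Decompose π into cycles: lengths [54, 54, 54, 1] (4 cycles, including the fixed point 0).
163 − 4 = 159 transpositions; sign(π) = (−1)^159 = -1.
Via Zolotarev, sign(π_{99}) = (99|163) = -1.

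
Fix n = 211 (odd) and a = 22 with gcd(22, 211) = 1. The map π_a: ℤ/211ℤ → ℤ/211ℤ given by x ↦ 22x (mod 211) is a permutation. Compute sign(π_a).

Trace 135: π^k(135) = [135, 16, 141, 148, 91, 103, 156] for k=0..6.
Decompose π into cycles: lengths [210, 1] (2 cycles, including the fixed point 0).
n − c = 211 − 2 = 209; sign = (−1)^209 = -1.
Zolotarev: (22|211) = -1, matching the cycle-count sign.

-1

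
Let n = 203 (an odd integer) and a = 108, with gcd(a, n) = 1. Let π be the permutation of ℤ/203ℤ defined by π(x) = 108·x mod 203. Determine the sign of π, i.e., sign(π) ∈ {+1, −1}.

Start at x=158: 158 → 12 → 78 → 101 → 149 → 55 → 53 → … (one orbit).
π_108 has 5 disjoint cycles with lengths [84, 84, 28, 6, 1] on {0,…,202}.
203 − 5 = 198 transpositions; sign(π) = (−1)^198 = +1.
The Jacobi symbol (108|203) = +1 (Zolotarev) agrees.

+1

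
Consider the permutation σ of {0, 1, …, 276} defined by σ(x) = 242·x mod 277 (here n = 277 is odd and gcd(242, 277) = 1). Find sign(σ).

Orbit of 182 under x↦242x: [182, 1, 242, 117, 60, 116, 95]… (length divides ord_277(242)).
π_242 has 24 disjoint cycles with lengths [12, 12, 12, 12, 12, 12, 12, 12, 12, 12, 12, 12, 12, 12, 12, 12, 12, 12, 12, 12, 12, 12, 12, 1] on {0,…,276}.
sign(π) = (−1)^{n − #cycles} = (−1)^{277−24} = (−1)^253 = -1.
The Jacobi symbol (242|277) = -1 (Zolotarev) agrees.

-1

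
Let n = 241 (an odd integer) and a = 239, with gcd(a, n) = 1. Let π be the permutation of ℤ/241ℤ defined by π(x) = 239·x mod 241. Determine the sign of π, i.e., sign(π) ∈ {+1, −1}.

+1

Trace 177: π^k(177) = [177, 128, 226, 30, 181, 120, 1] for k=0..6.
Cycle type of π: 24×10 + 1; total 11 cycles.
Σ(ℓ_i−1) = 241−11 = 230; sign = (−1)^230 = +1.
Zolotarev: (239|241) = +1, matching the cycle-count sign.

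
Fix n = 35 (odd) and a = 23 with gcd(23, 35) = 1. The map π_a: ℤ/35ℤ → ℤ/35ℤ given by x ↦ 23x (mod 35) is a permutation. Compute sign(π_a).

Start at x=4: 4 → 22 → 16 → 18 → 29 → 2 → 11 → … (one orbit).
6 cycles of lengths [12, 12, 4, 3, 3, 1].
6 cycles on 35: each ℓ→(−1)^(ℓ−1), product (−1)^29 = -1.

-1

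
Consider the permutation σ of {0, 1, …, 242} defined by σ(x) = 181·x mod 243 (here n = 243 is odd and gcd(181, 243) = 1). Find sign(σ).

Orbit of 37 under x↦181x: [37, 136, 73, 91, 190, 127, 145]… (length divides ord_243(181)).
Cycle type of π: 27×6 + 9×6 + 3×6 + 1×9; total 27 cycles.
sign(π) = (−1)^{n − #cycles} = (−1)^{243−27} = (−1)^216 = +1.

+1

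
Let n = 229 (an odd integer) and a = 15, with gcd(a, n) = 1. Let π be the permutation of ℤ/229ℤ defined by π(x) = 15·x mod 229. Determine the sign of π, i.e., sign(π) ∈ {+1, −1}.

Trace 203: π^k(203) = [203, 68, 104, 186, 42, 172, 61] for k=0..6.
The orbit structure of x ↦ 15x mod 229: 7 orbits of sizes [38, 38, 38, 38, 38, 38, 1].
With 7 cycles on 229 points, sign = (−1)^{229−7} = +1.

+1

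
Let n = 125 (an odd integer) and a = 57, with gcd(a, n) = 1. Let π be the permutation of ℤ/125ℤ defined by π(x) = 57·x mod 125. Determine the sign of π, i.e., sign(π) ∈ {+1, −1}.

Trace 68: π^k(68) = [68, 1, 57, 124] for k=0..3.
32 cycles of lengths [4, 4, 4, 4, 4, 4, 4, 4, 4, 4, 4, 4, 4, 4, 4, 4, 4, 4, 4, 4, 4, 4, 4, 4, 4, 4, 4, 4, 4, 4, 4, 1].
sign(π) = (−1)^{n − #cycles} = (−1)^{125−32} = (−1)^93 = -1.

-1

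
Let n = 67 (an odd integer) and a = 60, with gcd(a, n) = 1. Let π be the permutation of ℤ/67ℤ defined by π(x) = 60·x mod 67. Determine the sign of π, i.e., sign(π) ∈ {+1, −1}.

Trace 65: π^k(65) = [65, 14, 36, 16, 22, 47, 6] for k=0..6.
Cycle lengths of π_60 on ℤ/67ℤ: [33, 33, 1]; 3 cycles in total.
3 cycles on 67: each ℓ→(−1)^(ℓ−1), product (−1)^64 = +1.

+1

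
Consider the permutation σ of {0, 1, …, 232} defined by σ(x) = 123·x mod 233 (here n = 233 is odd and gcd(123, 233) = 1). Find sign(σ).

Trace 181: π^k(181) = [181, 128, 133, 49, 202, 148, 30] for k=0..6.
π_123 has 3 disjoint cycles with lengths [116, 116, 1] on {0,…,232}.
sign(π) = (−1)^{n − #cycles} = (−1)^{233−3} = (−1)^230 = +1.

+1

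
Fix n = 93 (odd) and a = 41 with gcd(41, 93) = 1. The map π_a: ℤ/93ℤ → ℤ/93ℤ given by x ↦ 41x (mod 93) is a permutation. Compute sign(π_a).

-1

Trace 16: π^k(16) = [16, 5, 19, 35, 40, 59, 1] for k=0..6.
6 cycles of lengths [30, 30, 15, 15, 2, 1].
n − c = 93 − 6 = 87; sign = (−1)^87 = -1.
Check: (41/93) = -1 by Zolotarev.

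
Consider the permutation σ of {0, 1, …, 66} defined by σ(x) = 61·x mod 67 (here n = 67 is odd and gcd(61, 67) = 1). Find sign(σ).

-1

Orbit of 54 under x↦61x: [54, 11, 1, 61, 36, 52, 23]… (length divides ord_67(61)).
Cycle lengths of π_61 on ℤ/67ℤ: [66, 1]; 2 cycles in total.
2 cycles on 67: each ℓ→(−1)^(ℓ−1), product (−1)^65 = -1.
(61|67)_J = -1 (Zolotarev's lemma cross-check).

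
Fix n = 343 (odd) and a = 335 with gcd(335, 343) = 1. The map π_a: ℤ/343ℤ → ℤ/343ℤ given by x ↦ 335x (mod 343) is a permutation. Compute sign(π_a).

-1

Orbit of 223 under x↦335x: [223, 274, 209, 43, 342, 8, 279]… (length divides ord_343(335)).
Cycle type of π: 98×3 + 14×3 + 2×3 + 1; total 10 cycles.
Σ(ℓ_i−1) = 343−10 = 333; sign = (−1)^333 = -1.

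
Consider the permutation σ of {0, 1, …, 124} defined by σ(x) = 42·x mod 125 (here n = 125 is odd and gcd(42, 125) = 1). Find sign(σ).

-1

Start at x=64: 64 → 63 → 21 → 7 → 44 → 98 → 116 → … (one orbit).
Cycle lengths of π_42 on ℤ/125ℤ: [100, 20, 4, 1]; 4 cycles in total.
Σ(ℓ_i−1) = 125−4 = 121; sign = (−1)^121 = -1.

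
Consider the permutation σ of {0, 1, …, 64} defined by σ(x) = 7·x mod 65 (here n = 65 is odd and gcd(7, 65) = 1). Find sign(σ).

Start at x=37: 37 → 64 → 58 → 16 → 47 → 4 → 28 → … (one orbit).
Decompose π into cycles: lengths [12, 12, 12, 12, 12, 4, 1] (7 cycles, including the fixed point 0).
7 cycles on 65: each ℓ→(−1)^(ℓ−1), product (−1)^58 = +1.
Zolotarev: (7|65) = +1, matching the cycle-count sign.

+1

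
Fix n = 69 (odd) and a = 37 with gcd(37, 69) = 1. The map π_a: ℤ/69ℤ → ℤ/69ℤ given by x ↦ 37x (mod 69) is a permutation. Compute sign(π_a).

-1

Start at x=7: 7 → 52 → 61 → 49 → 19 → 13 → 67 → … (one orbit).
Cycle type of π: 22×3 + 1×3; total 6 cycles.
69 − 6 = 63 transpositions; sign(π) = (−1)^63 = -1.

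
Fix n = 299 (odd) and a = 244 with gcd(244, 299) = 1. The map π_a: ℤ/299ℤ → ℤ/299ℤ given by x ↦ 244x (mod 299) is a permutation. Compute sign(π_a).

-1

Orbit of 194 under x↦244x: [194, 94, 212, 1, 244, 35, 168]… (length divides ord_299(244)).
Cycle type of π: 66×4 + 22 + 6×2 + 1; total 8 cycles.
299 − 8 = 291 transpositions; sign(π) = (−1)^291 = -1.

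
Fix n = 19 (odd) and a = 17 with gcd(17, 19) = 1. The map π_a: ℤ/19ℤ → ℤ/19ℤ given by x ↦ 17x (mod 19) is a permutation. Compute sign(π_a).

+1

Trace 5: π^k(5) = [5, 9, 1, 17, 4, 11, 16] for k=0..6.
Decompose π into cycles: lengths [9, 9, 1] (3 cycles, including the fixed point 0).
Σ(ℓ_i−1) = 19−3 = 16; sign = (−1)^16 = +1.
Zolotarev: (17|19) = +1, matching the cycle-count sign.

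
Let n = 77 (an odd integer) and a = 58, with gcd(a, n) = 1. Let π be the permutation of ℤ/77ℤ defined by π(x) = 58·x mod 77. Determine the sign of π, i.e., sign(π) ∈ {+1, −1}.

Start at x=23: 23 → 25 → 64 → 16 → 4 → 1 → 58 → … (one orbit).
Cycle lengths of π_58 on ℤ/77ℤ: [15, 15, 15, 15, 5, 5, 3, 3, 1]; 9 cycles in total.
n − c = 77 − 9 = 68; sign = (−1)^68 = +1.

+1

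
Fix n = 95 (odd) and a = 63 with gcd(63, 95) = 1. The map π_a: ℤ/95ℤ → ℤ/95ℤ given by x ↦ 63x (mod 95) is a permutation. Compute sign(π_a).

Start at x=61: 61 → 43 → 49 → 47 → 16 → 58 → 44 → … (one orbit).
Cycle type of π: 36×2 + 9×2 + 4 + 1; total 6 cycles.
Σ(ℓ_i−1) = 95−6 = 89; sign = (−1)^89 = -1.
Zolotarev: (63|95) = -1, matching the cycle-count sign.

-1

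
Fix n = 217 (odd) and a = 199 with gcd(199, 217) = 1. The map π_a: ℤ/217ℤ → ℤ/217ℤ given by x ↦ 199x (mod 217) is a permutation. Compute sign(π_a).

+1

Start at x=165: 165 → 68 → 78 → 115 → 100 → 153 → 67 → … (one orbit).
Cycle type of π: 30×7 + 6 + 1; total 9 cycles.
9 cycles on 217: each ℓ→(−1)^(ℓ−1), product (−1)^208 = +1.
Via Zolotarev, sign(π_{199}) = (199|217) = +1.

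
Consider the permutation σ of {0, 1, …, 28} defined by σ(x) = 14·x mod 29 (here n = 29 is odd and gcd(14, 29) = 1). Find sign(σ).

-1

Trace 13: π^k(13) = [13, 8, 25, 2, 28, 15, 7] for k=0..6.
The orbit structure of x ↦ 14x mod 29: 2 orbits of sizes [28, 1].
n − c = 29 − 2 = 27; sign = (−1)^27 = -1.
Zolotarev: (14|29) = -1, matching the cycle-count sign.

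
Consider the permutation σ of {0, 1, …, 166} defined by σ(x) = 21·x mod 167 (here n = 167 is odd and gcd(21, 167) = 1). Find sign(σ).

+1

Trace 47: π^k(47) = [47, 152, 19, 65, 29, 108, 97] for k=0..6.
Cycle type of π: 83×2 + 1; total 3 cycles.
Σ(ℓ_i−1) = 167−3 = 164; sign = (−1)^164 = +1.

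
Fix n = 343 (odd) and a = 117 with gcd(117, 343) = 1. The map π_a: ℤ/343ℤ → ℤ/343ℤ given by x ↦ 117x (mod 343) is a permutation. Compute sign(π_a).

Trace 116: π^k(116) = [116, 195, 177, 129, 1, 117, 312] for k=0..6.
The orbit structure of x ↦ 117x mod 343: 16 orbits of sizes [42, 42, 42, 42, 42, 42, 42, 6, 6, 6, 6, 6, 6, 6, 6, 1].
16 cycles on 343: each ℓ→(−1)^(ℓ−1), product (−1)^327 = -1.

-1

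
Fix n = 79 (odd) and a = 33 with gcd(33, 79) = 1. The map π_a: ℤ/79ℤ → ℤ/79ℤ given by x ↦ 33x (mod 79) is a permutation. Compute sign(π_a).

-1

Start at x=46: 46 → 17 → 8 → 27 → 22 → 15 → 21 → … (one orbit).
Cycle type of π: 26×3 + 1; total 4 cycles.
With 4 cycles on 79 points, sign = (−1)^{79−4} = -1.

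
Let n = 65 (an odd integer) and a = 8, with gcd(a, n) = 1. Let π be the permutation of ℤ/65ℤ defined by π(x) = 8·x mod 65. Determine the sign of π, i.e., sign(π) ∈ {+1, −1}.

Start at x=1: 1 → 8 → 64 → 57 → 1 (one orbit).
Cycle lengths of π_8 on ℤ/65ℤ: [4, 4, 4, 4, 4, 4, 4, 4, 4, 4, 4, 4, 4, 4, 4, 4, 1]; 17 cycles in total.
With 17 cycles on 65 points, sign = (−1)^{65−17} = +1.
Zolotarev: (8|65) = +1, matching the cycle-count sign.

+1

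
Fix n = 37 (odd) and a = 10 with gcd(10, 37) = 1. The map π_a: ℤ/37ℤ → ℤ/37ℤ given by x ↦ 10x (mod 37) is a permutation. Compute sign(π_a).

+1

Start at x=10: 10 → 26 → 1 → 10 (one orbit).
Cycle lengths of π_10 on ℤ/37ℤ: [3, 3, 3, 3, 3, 3, 3, 3, 3, 3, 3, 3, 1]; 13 cycles in total.
With 13 cycles on 37 points, sign = (−1)^{37−13} = +1.
Via Zolotarev, sign(π_{10}) = (10|37) = +1.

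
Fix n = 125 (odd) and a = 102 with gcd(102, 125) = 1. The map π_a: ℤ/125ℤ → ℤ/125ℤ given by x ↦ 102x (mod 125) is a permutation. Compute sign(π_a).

Orbit of 124 under x↦102x: [124, 23, 96, 42, 34, 93, 111]… (length divides ord_125(102)).
Cycle type of π: 100 + 20 + 4 + 1; total 4 cycles.
125 − 4 = 121 transpositions; sign(π) = (−1)^121 = -1.

-1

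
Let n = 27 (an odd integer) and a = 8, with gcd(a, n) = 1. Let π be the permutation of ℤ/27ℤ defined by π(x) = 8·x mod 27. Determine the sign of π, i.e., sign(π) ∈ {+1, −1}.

-1

Start at x=8: 8 → 10 → 26 → 19 → 17 → 1 → 8 (one orbit).
Cycle type of π: 6×3 + 2×4 + 1; total 8 cycles.
27 − 8 = 19 transpositions; sign(π) = (−1)^19 = -1.
Check: (8/27) = -1 by Zolotarev.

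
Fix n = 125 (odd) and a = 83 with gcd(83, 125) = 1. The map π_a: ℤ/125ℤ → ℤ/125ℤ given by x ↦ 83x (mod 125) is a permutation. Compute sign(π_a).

Start at x=111: 111 → 88 → 54 → 107 → 6 → 123 → 84 → … (one orbit).
π_83 has 4 disjoint cycles with lengths [100, 20, 4, 1] on {0,…,124}.
125 − 4 = 121 transpositions; sign(π) = (−1)^121 = -1.
Zolotarev: (83|125) = -1, matching the cycle-count sign.

-1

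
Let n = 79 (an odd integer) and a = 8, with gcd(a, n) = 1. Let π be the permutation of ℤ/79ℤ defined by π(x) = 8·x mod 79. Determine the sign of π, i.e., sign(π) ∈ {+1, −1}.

+1

Trace 46: π^k(46) = [46, 52, 21, 10, 1, 8, 64] for k=0..6.
The orbit structure of x ↦ 8x mod 79: 7 orbits of sizes [13, 13, 13, 13, 13, 13, 1].
79 − 7 = 72 transpositions; sign(π) = (−1)^72 = +1.
The Jacobi symbol (8|79) = +1 (Zolotarev) agrees.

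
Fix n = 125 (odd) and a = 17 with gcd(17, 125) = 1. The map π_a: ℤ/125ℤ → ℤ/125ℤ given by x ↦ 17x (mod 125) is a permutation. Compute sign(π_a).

Start at x=112: 112 → 29 → 118 → 6 → 102 → 109 → 103 → … (one orbit).
Cycle lengths of π_17 on ℤ/125ℤ: [100, 20, 4, 1]; 4 cycles in total.
Σ(ℓ_i−1) = 125−4 = 121; sign = (−1)^121 = -1.
Via Zolotarev, sign(π_{17}) = (17|125) = -1.

-1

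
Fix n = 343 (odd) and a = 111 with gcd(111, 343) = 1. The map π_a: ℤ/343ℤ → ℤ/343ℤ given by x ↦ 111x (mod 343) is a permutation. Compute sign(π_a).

-1

Trace 302: π^k(302) = [302, 251, 78, 83, 295, 160, 267] for k=0..6.
The orbit structure of x ↦ 111x mod 343: 10 orbits of sizes [98, 98, 98, 14, 14, 14, 2, 2, 2, 1].
n − c = 343 − 10 = 333; sign = (−1)^333 = -1.
Check: (111/343) = -1 by Zolotarev.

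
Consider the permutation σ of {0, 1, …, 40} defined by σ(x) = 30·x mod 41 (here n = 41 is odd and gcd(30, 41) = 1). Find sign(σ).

Orbit of 38 under x↦30x: [38, 33, 6, 16, 29, 9, 24]… (length divides ord_41(30)).
2 cycles of lengths [40, 1].
41 − 2 = 39 transpositions; sign(π) = (−1)^39 = -1.

-1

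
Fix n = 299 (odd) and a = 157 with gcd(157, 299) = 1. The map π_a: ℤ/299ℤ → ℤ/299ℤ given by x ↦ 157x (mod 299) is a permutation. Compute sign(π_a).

-1

Orbit of 183 under x↦157x: [183, 27, 53, 248, 66, 196, 274]… (length divides ord_299(157)).
Cycle type of π: 22×13 + 1×13; total 26 cycles.
sign(π) = (−1)^{n − #cycles} = (−1)^{299−26} = (−1)^273 = -1.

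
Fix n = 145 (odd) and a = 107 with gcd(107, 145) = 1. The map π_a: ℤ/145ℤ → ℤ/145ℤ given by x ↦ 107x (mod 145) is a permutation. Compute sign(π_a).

Orbit of 123 under x↦107x: [123, 111, 132, 59, 78, 81, 112]… (length divides ord_145(107)).
Cycle type of π: 28×4 + 7×4 + 4 + 1; total 10 cycles.
With 10 cycles on 145 points, sign = (−1)^{145−10} = -1.
The Jacobi symbol (107|145) = -1 (Zolotarev) agrees.

-1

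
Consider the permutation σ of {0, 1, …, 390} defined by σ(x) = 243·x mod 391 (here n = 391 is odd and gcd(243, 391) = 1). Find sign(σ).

-1

Start at x=128: 128 → 215 → 242 → 156 → 372 → 75 → 239 → … (one orbit).
Cycle lengths of π_243 on ℤ/391ℤ: [176, 176, 16, 11, 11, 1]; 6 cycles in total.
Σ(ℓ_i−1) = 391−6 = 385; sign = (−1)^385 = -1.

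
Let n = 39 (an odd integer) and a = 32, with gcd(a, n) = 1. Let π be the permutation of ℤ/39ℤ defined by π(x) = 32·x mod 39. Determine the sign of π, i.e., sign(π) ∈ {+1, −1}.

Start at x=10: 10 → 8 → 22 → 2 → 25 → 20 → 16 → … (one orbit).
Decompose π into cycles: lengths [12, 12, 12, 2, 1] (5 cycles, including the fixed point 0).
With 5 cycles on 39 points, sign = (−1)^{39−5} = +1.

+1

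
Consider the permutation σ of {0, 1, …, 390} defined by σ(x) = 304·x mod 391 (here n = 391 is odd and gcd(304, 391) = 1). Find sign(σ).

Start at x=43: 43 → 169 → 155 → 200 → 195 → 239 → 321 → … (one orbit).
The orbit structure of x ↦ 304x mod 391: 8 orbits of sizes [88, 88, 88, 88, 22, 8, 8, 1].
With 8 cycles on 391 points, sign = (−1)^{391−8} = -1.
Via Zolotarev, sign(π_{304}) = (304|391) = -1.

-1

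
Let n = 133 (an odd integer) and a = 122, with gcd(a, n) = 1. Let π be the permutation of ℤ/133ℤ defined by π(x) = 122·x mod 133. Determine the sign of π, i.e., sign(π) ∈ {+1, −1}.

+1

Trace 122: π^k(122) = [122, 121, 132, 11, 12, 1] for k=0..5.
Decompose π into cycles: lengths [6, 6, 6, 6, 6, 6, 6, 6, 6, 6, 6, 6, 6, 6, 6, 6, 6, 6, 6, 6, 6, 6, 1] (23 cycles, including the fixed point 0).
sign(π) = (−1)^{n − #cycles} = (−1)^{133−23} = (−1)^110 = +1.
The Jacobi symbol (122|133) = +1 (Zolotarev) agrees.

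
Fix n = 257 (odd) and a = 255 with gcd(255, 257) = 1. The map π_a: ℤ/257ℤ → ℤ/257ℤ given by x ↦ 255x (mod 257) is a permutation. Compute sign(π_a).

+1

Orbit of 8 under x↦255x: [8, 241, 32, 193, 128, 1, 255]… (length divides ord_257(255)).
Decompose π into cycles: lengths [16, 16, 16, 16, 16, 16, 16, 16, 16, 16, 16, 16, 16, 16, 16, 16, 1] (17 cycles, including the fixed point 0).
n − c = 257 − 17 = 240; sign = (−1)^240 = +1.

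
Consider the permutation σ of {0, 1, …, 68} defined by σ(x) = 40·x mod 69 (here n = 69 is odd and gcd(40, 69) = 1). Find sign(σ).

Start at x=34: 34 → 49 → 28 → 16 → 19 → 1 → 40 → … (one orbit).
The orbit structure of x ↦ 40x mod 69: 6 orbits of sizes [22, 22, 22, 1, 1, 1].
n − c = 69 − 6 = 63; sign = (−1)^63 = -1.

-1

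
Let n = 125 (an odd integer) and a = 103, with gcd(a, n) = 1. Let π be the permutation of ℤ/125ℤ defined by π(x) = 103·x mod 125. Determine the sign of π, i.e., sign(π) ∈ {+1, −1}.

-1

Start at x=32: 32 → 46 → 113 → 14 → 67 → 26 → 53 → … (one orbit).
4 cycles of lengths [100, 20, 4, 1].
4 cycles on 125: each ℓ→(−1)^(ℓ−1), product (−1)^121 = -1.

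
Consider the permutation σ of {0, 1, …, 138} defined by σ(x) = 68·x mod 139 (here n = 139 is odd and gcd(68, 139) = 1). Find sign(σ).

-1

Trace 83: π^k(83) = [83, 84, 13, 50, 64, 43, 5] for k=0..6.
Cycle type of π: 138 + 1; total 2 cycles.
sign(π) = (−1)^{n − #cycles} = (−1)^{139−2} = (−1)^137 = -1.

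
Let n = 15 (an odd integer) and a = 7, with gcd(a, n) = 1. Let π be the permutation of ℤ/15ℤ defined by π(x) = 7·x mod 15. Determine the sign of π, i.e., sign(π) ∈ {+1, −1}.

-1

Start at x=7: 7 → 4 → 13 → 1 → 7 (one orbit).
Decompose π into cycles: lengths [4, 4, 4, 1, 1, 1] (6 cycles, including the fixed point 0).
n − c = 15 − 6 = 9; sign = (−1)^9 = -1.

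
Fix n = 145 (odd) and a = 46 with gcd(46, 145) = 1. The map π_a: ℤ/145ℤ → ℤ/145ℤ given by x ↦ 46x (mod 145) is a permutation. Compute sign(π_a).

-1

Start at x=86: 86 → 41 → 1 → 46 → 86 (one orbit).
π_46 has 40 disjoint cycles with lengths [4, 4, 4, 4, 4, 4, 4, 4, 4, 4, 4, 4, 4, 4, 4, 4, 4, 4, 4, 4, 4, 4, 4, 4, 4, 4, 4, 4, 4, 4, 4, 4, 4, 4, 4, 1, 1, 1, 1, 1] on {0,…,144}.
Σ(ℓ_i−1) = 145−40 = 105; sign = (−1)^105 = -1.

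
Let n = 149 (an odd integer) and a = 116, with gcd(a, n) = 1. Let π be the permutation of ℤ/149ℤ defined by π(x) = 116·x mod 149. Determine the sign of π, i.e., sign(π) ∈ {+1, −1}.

Orbit of 107 under x↦116x: [107, 45, 5, 133, 81, 9, 1]… (length divides ord_149(116)).
π_116 has 3 disjoint cycles with lengths [74, 74, 1] on {0,…,148}.
With 3 cycles on 149 points, sign = (−1)^{149−3} = +1.

+1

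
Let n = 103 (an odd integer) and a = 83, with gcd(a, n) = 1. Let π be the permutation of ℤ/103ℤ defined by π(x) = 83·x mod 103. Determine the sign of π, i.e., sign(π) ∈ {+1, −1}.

Trace 2: π^k(2) = [2, 63, 79, 68, 82, 8, 46] for k=0..6.
3 cycles of lengths [51, 51, 1].
Σ(ℓ_i−1) = 103−3 = 100; sign = (−1)^100 = +1.

+1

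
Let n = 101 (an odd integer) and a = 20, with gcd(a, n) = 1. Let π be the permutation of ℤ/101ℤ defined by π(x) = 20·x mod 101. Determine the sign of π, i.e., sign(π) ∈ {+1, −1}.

Start at x=88: 88 → 43 → 52 → 30 → 95 → 82 → 24 → … (one orbit).
The orbit structure of x ↦ 20x mod 101: 3 orbits of sizes [50, 50, 1].
3 cycles on 101: each ℓ→(−1)^(ℓ−1), product (−1)^98 = +1.

+1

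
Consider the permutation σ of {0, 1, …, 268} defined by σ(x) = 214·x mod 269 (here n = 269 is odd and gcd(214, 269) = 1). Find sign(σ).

Orbit of 214 under x↦214x: [214, 66, 136, 52, 99, 204, 78]… (length divides ord_269(214)).
The orbit structure of x ↦ 214x mod 269: 5 orbits of sizes [67, 67, 67, 67, 1].
Σ(ℓ_i−1) = 269−5 = 264; sign = (−1)^264 = +1.
The Jacobi symbol (214|269) = +1 (Zolotarev) agrees.

+1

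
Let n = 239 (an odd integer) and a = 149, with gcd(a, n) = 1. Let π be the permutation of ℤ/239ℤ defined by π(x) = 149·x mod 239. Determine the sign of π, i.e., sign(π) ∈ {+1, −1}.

Orbit of 27 under x↦149x: [27, 199, 15, 84, 88, 206, 102]… (length divides ord_239(149)).
2 cycles of lengths [238, 1].
With 2 cycles on 239 points, sign = (−1)^{239−2} = -1.

-1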